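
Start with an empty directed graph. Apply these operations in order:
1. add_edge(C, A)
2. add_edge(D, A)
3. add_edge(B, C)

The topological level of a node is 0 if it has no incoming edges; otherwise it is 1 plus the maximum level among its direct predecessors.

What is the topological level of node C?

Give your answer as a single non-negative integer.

Op 1: add_edge(C, A). Edges now: 1
Op 2: add_edge(D, A). Edges now: 2
Op 3: add_edge(B, C). Edges now: 3
Compute levels (Kahn BFS):
  sources (in-degree 0): B, D
  process B: level=0
    B->C: in-degree(C)=0, level(C)=1, enqueue
  process D: level=0
    D->A: in-degree(A)=1, level(A)>=1
  process C: level=1
    C->A: in-degree(A)=0, level(A)=2, enqueue
  process A: level=2
All levels: A:2, B:0, C:1, D:0
level(C) = 1

Answer: 1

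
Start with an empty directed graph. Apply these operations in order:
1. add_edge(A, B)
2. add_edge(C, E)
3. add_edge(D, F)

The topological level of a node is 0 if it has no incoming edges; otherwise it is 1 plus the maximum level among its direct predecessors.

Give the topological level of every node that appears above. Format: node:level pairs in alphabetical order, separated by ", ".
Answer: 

Answer: A:0, B:1, C:0, D:0, E:1, F:1

Derivation:
Op 1: add_edge(A, B). Edges now: 1
Op 2: add_edge(C, E). Edges now: 2
Op 3: add_edge(D, F). Edges now: 3
Compute levels (Kahn BFS):
  sources (in-degree 0): A, C, D
  process A: level=0
    A->B: in-degree(B)=0, level(B)=1, enqueue
  process C: level=0
    C->E: in-degree(E)=0, level(E)=1, enqueue
  process D: level=0
    D->F: in-degree(F)=0, level(F)=1, enqueue
  process B: level=1
  process E: level=1
  process F: level=1
All levels: A:0, B:1, C:0, D:0, E:1, F:1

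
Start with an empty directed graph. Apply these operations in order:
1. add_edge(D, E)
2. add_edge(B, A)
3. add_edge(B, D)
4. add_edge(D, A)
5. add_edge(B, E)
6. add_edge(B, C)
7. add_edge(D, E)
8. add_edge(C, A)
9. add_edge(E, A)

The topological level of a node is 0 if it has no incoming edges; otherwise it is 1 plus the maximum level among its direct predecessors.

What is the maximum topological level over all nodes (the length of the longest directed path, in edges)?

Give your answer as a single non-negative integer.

Answer: 3

Derivation:
Op 1: add_edge(D, E). Edges now: 1
Op 2: add_edge(B, A). Edges now: 2
Op 3: add_edge(B, D). Edges now: 3
Op 4: add_edge(D, A). Edges now: 4
Op 5: add_edge(B, E). Edges now: 5
Op 6: add_edge(B, C). Edges now: 6
Op 7: add_edge(D, E) (duplicate, no change). Edges now: 6
Op 8: add_edge(C, A). Edges now: 7
Op 9: add_edge(E, A). Edges now: 8
Compute levels (Kahn BFS):
  sources (in-degree 0): B
  process B: level=0
    B->A: in-degree(A)=3, level(A)>=1
    B->C: in-degree(C)=0, level(C)=1, enqueue
    B->D: in-degree(D)=0, level(D)=1, enqueue
    B->E: in-degree(E)=1, level(E)>=1
  process C: level=1
    C->A: in-degree(A)=2, level(A)>=2
  process D: level=1
    D->A: in-degree(A)=1, level(A)>=2
    D->E: in-degree(E)=0, level(E)=2, enqueue
  process E: level=2
    E->A: in-degree(A)=0, level(A)=3, enqueue
  process A: level=3
All levels: A:3, B:0, C:1, D:1, E:2
max level = 3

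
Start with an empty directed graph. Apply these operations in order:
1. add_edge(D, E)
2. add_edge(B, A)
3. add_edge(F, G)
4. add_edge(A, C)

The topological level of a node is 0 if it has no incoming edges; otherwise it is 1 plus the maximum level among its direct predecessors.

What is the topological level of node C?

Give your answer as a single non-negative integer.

Op 1: add_edge(D, E). Edges now: 1
Op 2: add_edge(B, A). Edges now: 2
Op 3: add_edge(F, G). Edges now: 3
Op 4: add_edge(A, C). Edges now: 4
Compute levels (Kahn BFS):
  sources (in-degree 0): B, D, F
  process B: level=0
    B->A: in-degree(A)=0, level(A)=1, enqueue
  process D: level=0
    D->E: in-degree(E)=0, level(E)=1, enqueue
  process F: level=0
    F->G: in-degree(G)=0, level(G)=1, enqueue
  process A: level=1
    A->C: in-degree(C)=0, level(C)=2, enqueue
  process E: level=1
  process G: level=1
  process C: level=2
All levels: A:1, B:0, C:2, D:0, E:1, F:0, G:1
level(C) = 2

Answer: 2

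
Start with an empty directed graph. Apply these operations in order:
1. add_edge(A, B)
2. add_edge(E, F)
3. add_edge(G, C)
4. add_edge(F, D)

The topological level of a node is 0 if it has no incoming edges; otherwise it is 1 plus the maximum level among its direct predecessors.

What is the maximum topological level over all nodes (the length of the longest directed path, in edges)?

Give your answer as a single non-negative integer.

Answer: 2

Derivation:
Op 1: add_edge(A, B). Edges now: 1
Op 2: add_edge(E, F). Edges now: 2
Op 3: add_edge(G, C). Edges now: 3
Op 4: add_edge(F, D). Edges now: 4
Compute levels (Kahn BFS):
  sources (in-degree 0): A, E, G
  process A: level=0
    A->B: in-degree(B)=0, level(B)=1, enqueue
  process E: level=0
    E->F: in-degree(F)=0, level(F)=1, enqueue
  process G: level=0
    G->C: in-degree(C)=0, level(C)=1, enqueue
  process B: level=1
  process F: level=1
    F->D: in-degree(D)=0, level(D)=2, enqueue
  process C: level=1
  process D: level=2
All levels: A:0, B:1, C:1, D:2, E:0, F:1, G:0
max level = 2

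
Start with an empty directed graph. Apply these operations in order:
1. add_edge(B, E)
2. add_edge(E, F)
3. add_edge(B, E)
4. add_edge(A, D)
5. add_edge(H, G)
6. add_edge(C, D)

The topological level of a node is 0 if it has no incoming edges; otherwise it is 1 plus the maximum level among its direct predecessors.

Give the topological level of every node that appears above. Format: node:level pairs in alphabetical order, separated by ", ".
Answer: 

Op 1: add_edge(B, E). Edges now: 1
Op 2: add_edge(E, F). Edges now: 2
Op 3: add_edge(B, E) (duplicate, no change). Edges now: 2
Op 4: add_edge(A, D). Edges now: 3
Op 5: add_edge(H, G). Edges now: 4
Op 6: add_edge(C, D). Edges now: 5
Compute levels (Kahn BFS):
  sources (in-degree 0): A, B, C, H
  process A: level=0
    A->D: in-degree(D)=1, level(D)>=1
  process B: level=0
    B->E: in-degree(E)=0, level(E)=1, enqueue
  process C: level=0
    C->D: in-degree(D)=0, level(D)=1, enqueue
  process H: level=0
    H->G: in-degree(G)=0, level(G)=1, enqueue
  process E: level=1
    E->F: in-degree(F)=0, level(F)=2, enqueue
  process D: level=1
  process G: level=1
  process F: level=2
All levels: A:0, B:0, C:0, D:1, E:1, F:2, G:1, H:0

Answer: A:0, B:0, C:0, D:1, E:1, F:2, G:1, H:0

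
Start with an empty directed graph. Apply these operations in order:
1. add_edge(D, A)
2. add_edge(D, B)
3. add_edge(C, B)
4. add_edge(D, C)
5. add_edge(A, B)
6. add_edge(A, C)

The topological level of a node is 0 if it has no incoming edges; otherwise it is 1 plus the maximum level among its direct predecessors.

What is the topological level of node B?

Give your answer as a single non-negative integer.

Op 1: add_edge(D, A). Edges now: 1
Op 2: add_edge(D, B). Edges now: 2
Op 3: add_edge(C, B). Edges now: 3
Op 4: add_edge(D, C). Edges now: 4
Op 5: add_edge(A, B). Edges now: 5
Op 6: add_edge(A, C). Edges now: 6
Compute levels (Kahn BFS):
  sources (in-degree 0): D
  process D: level=0
    D->A: in-degree(A)=0, level(A)=1, enqueue
    D->B: in-degree(B)=2, level(B)>=1
    D->C: in-degree(C)=1, level(C)>=1
  process A: level=1
    A->B: in-degree(B)=1, level(B)>=2
    A->C: in-degree(C)=0, level(C)=2, enqueue
  process C: level=2
    C->B: in-degree(B)=0, level(B)=3, enqueue
  process B: level=3
All levels: A:1, B:3, C:2, D:0
level(B) = 3

Answer: 3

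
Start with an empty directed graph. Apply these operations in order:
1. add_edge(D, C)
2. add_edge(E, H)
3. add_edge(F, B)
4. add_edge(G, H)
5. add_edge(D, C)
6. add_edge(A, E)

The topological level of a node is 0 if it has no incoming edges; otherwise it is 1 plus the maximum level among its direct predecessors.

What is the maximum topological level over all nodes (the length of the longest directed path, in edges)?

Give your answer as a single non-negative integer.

Op 1: add_edge(D, C). Edges now: 1
Op 2: add_edge(E, H). Edges now: 2
Op 3: add_edge(F, B). Edges now: 3
Op 4: add_edge(G, H). Edges now: 4
Op 5: add_edge(D, C) (duplicate, no change). Edges now: 4
Op 6: add_edge(A, E). Edges now: 5
Compute levels (Kahn BFS):
  sources (in-degree 0): A, D, F, G
  process A: level=0
    A->E: in-degree(E)=0, level(E)=1, enqueue
  process D: level=0
    D->C: in-degree(C)=0, level(C)=1, enqueue
  process F: level=0
    F->B: in-degree(B)=0, level(B)=1, enqueue
  process G: level=0
    G->H: in-degree(H)=1, level(H)>=1
  process E: level=1
    E->H: in-degree(H)=0, level(H)=2, enqueue
  process C: level=1
  process B: level=1
  process H: level=2
All levels: A:0, B:1, C:1, D:0, E:1, F:0, G:0, H:2
max level = 2

Answer: 2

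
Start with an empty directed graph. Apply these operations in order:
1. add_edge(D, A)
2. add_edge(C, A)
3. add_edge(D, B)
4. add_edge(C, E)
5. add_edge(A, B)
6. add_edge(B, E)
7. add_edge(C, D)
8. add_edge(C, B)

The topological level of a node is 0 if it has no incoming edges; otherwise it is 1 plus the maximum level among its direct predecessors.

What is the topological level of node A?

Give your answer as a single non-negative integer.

Op 1: add_edge(D, A). Edges now: 1
Op 2: add_edge(C, A). Edges now: 2
Op 3: add_edge(D, B). Edges now: 3
Op 4: add_edge(C, E). Edges now: 4
Op 5: add_edge(A, B). Edges now: 5
Op 6: add_edge(B, E). Edges now: 6
Op 7: add_edge(C, D). Edges now: 7
Op 8: add_edge(C, B). Edges now: 8
Compute levels (Kahn BFS):
  sources (in-degree 0): C
  process C: level=0
    C->A: in-degree(A)=1, level(A)>=1
    C->B: in-degree(B)=2, level(B)>=1
    C->D: in-degree(D)=0, level(D)=1, enqueue
    C->E: in-degree(E)=1, level(E)>=1
  process D: level=1
    D->A: in-degree(A)=0, level(A)=2, enqueue
    D->B: in-degree(B)=1, level(B)>=2
  process A: level=2
    A->B: in-degree(B)=0, level(B)=3, enqueue
  process B: level=3
    B->E: in-degree(E)=0, level(E)=4, enqueue
  process E: level=4
All levels: A:2, B:3, C:0, D:1, E:4
level(A) = 2

Answer: 2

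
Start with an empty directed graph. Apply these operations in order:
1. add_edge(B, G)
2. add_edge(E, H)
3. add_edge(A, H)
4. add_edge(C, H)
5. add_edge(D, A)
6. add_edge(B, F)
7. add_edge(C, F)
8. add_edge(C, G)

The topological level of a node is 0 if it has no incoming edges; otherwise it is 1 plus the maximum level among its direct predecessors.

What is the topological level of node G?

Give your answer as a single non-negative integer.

Answer: 1

Derivation:
Op 1: add_edge(B, G). Edges now: 1
Op 2: add_edge(E, H). Edges now: 2
Op 3: add_edge(A, H). Edges now: 3
Op 4: add_edge(C, H). Edges now: 4
Op 5: add_edge(D, A). Edges now: 5
Op 6: add_edge(B, F). Edges now: 6
Op 7: add_edge(C, F). Edges now: 7
Op 8: add_edge(C, G). Edges now: 8
Compute levels (Kahn BFS):
  sources (in-degree 0): B, C, D, E
  process B: level=0
    B->F: in-degree(F)=1, level(F)>=1
    B->G: in-degree(G)=1, level(G)>=1
  process C: level=0
    C->F: in-degree(F)=0, level(F)=1, enqueue
    C->G: in-degree(G)=0, level(G)=1, enqueue
    C->H: in-degree(H)=2, level(H)>=1
  process D: level=0
    D->A: in-degree(A)=0, level(A)=1, enqueue
  process E: level=0
    E->H: in-degree(H)=1, level(H)>=1
  process F: level=1
  process G: level=1
  process A: level=1
    A->H: in-degree(H)=0, level(H)=2, enqueue
  process H: level=2
All levels: A:1, B:0, C:0, D:0, E:0, F:1, G:1, H:2
level(G) = 1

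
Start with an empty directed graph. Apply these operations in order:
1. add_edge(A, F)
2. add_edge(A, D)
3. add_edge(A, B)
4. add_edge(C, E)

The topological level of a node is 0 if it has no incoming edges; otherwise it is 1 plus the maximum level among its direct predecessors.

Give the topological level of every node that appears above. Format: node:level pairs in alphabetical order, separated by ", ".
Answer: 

Op 1: add_edge(A, F). Edges now: 1
Op 2: add_edge(A, D). Edges now: 2
Op 3: add_edge(A, B). Edges now: 3
Op 4: add_edge(C, E). Edges now: 4
Compute levels (Kahn BFS):
  sources (in-degree 0): A, C
  process A: level=0
    A->B: in-degree(B)=0, level(B)=1, enqueue
    A->D: in-degree(D)=0, level(D)=1, enqueue
    A->F: in-degree(F)=0, level(F)=1, enqueue
  process C: level=0
    C->E: in-degree(E)=0, level(E)=1, enqueue
  process B: level=1
  process D: level=1
  process F: level=1
  process E: level=1
All levels: A:0, B:1, C:0, D:1, E:1, F:1

Answer: A:0, B:1, C:0, D:1, E:1, F:1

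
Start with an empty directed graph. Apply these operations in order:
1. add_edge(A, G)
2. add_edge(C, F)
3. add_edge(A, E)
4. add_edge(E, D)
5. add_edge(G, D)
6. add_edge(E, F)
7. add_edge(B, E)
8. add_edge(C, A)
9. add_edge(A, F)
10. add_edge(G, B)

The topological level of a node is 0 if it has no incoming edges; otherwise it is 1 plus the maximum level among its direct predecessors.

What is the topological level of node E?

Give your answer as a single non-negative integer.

Answer: 4

Derivation:
Op 1: add_edge(A, G). Edges now: 1
Op 2: add_edge(C, F). Edges now: 2
Op 3: add_edge(A, E). Edges now: 3
Op 4: add_edge(E, D). Edges now: 4
Op 5: add_edge(G, D). Edges now: 5
Op 6: add_edge(E, F). Edges now: 6
Op 7: add_edge(B, E). Edges now: 7
Op 8: add_edge(C, A). Edges now: 8
Op 9: add_edge(A, F). Edges now: 9
Op 10: add_edge(G, B). Edges now: 10
Compute levels (Kahn BFS):
  sources (in-degree 0): C
  process C: level=0
    C->A: in-degree(A)=0, level(A)=1, enqueue
    C->F: in-degree(F)=2, level(F)>=1
  process A: level=1
    A->E: in-degree(E)=1, level(E)>=2
    A->F: in-degree(F)=1, level(F)>=2
    A->G: in-degree(G)=0, level(G)=2, enqueue
  process G: level=2
    G->B: in-degree(B)=0, level(B)=3, enqueue
    G->D: in-degree(D)=1, level(D)>=3
  process B: level=3
    B->E: in-degree(E)=0, level(E)=4, enqueue
  process E: level=4
    E->D: in-degree(D)=0, level(D)=5, enqueue
    E->F: in-degree(F)=0, level(F)=5, enqueue
  process D: level=5
  process F: level=5
All levels: A:1, B:3, C:0, D:5, E:4, F:5, G:2
level(E) = 4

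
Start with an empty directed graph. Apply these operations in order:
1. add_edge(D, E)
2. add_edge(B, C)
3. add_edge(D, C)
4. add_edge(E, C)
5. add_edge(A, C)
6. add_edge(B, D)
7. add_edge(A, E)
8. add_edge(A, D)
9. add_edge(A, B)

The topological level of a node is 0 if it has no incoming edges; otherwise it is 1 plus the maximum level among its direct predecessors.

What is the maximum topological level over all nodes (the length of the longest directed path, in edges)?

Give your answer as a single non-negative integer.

Answer: 4

Derivation:
Op 1: add_edge(D, E). Edges now: 1
Op 2: add_edge(B, C). Edges now: 2
Op 3: add_edge(D, C). Edges now: 3
Op 4: add_edge(E, C). Edges now: 4
Op 5: add_edge(A, C). Edges now: 5
Op 6: add_edge(B, D). Edges now: 6
Op 7: add_edge(A, E). Edges now: 7
Op 8: add_edge(A, D). Edges now: 8
Op 9: add_edge(A, B). Edges now: 9
Compute levels (Kahn BFS):
  sources (in-degree 0): A
  process A: level=0
    A->B: in-degree(B)=0, level(B)=1, enqueue
    A->C: in-degree(C)=3, level(C)>=1
    A->D: in-degree(D)=1, level(D)>=1
    A->E: in-degree(E)=1, level(E)>=1
  process B: level=1
    B->C: in-degree(C)=2, level(C)>=2
    B->D: in-degree(D)=0, level(D)=2, enqueue
  process D: level=2
    D->C: in-degree(C)=1, level(C)>=3
    D->E: in-degree(E)=0, level(E)=3, enqueue
  process E: level=3
    E->C: in-degree(C)=0, level(C)=4, enqueue
  process C: level=4
All levels: A:0, B:1, C:4, D:2, E:3
max level = 4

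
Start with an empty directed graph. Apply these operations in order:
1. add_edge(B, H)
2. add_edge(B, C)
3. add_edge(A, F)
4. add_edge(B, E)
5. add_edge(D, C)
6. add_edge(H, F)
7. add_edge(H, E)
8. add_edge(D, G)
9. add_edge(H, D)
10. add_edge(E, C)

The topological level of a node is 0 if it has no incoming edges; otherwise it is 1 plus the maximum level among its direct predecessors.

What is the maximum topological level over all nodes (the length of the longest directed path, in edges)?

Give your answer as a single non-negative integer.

Answer: 3

Derivation:
Op 1: add_edge(B, H). Edges now: 1
Op 2: add_edge(B, C). Edges now: 2
Op 3: add_edge(A, F). Edges now: 3
Op 4: add_edge(B, E). Edges now: 4
Op 5: add_edge(D, C). Edges now: 5
Op 6: add_edge(H, F). Edges now: 6
Op 7: add_edge(H, E). Edges now: 7
Op 8: add_edge(D, G). Edges now: 8
Op 9: add_edge(H, D). Edges now: 9
Op 10: add_edge(E, C). Edges now: 10
Compute levels (Kahn BFS):
  sources (in-degree 0): A, B
  process A: level=0
    A->F: in-degree(F)=1, level(F)>=1
  process B: level=0
    B->C: in-degree(C)=2, level(C)>=1
    B->E: in-degree(E)=1, level(E)>=1
    B->H: in-degree(H)=0, level(H)=1, enqueue
  process H: level=1
    H->D: in-degree(D)=0, level(D)=2, enqueue
    H->E: in-degree(E)=0, level(E)=2, enqueue
    H->F: in-degree(F)=0, level(F)=2, enqueue
  process D: level=2
    D->C: in-degree(C)=1, level(C)>=3
    D->G: in-degree(G)=0, level(G)=3, enqueue
  process E: level=2
    E->C: in-degree(C)=0, level(C)=3, enqueue
  process F: level=2
  process G: level=3
  process C: level=3
All levels: A:0, B:0, C:3, D:2, E:2, F:2, G:3, H:1
max level = 3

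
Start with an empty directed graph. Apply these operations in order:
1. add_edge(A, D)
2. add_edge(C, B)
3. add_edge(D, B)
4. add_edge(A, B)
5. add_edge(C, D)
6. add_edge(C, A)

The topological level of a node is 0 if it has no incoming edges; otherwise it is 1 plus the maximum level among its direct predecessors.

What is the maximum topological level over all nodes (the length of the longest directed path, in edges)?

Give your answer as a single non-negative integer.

Op 1: add_edge(A, D). Edges now: 1
Op 2: add_edge(C, B). Edges now: 2
Op 3: add_edge(D, B). Edges now: 3
Op 4: add_edge(A, B). Edges now: 4
Op 5: add_edge(C, D). Edges now: 5
Op 6: add_edge(C, A). Edges now: 6
Compute levels (Kahn BFS):
  sources (in-degree 0): C
  process C: level=0
    C->A: in-degree(A)=0, level(A)=1, enqueue
    C->B: in-degree(B)=2, level(B)>=1
    C->D: in-degree(D)=1, level(D)>=1
  process A: level=1
    A->B: in-degree(B)=1, level(B)>=2
    A->D: in-degree(D)=0, level(D)=2, enqueue
  process D: level=2
    D->B: in-degree(B)=0, level(B)=3, enqueue
  process B: level=3
All levels: A:1, B:3, C:0, D:2
max level = 3

Answer: 3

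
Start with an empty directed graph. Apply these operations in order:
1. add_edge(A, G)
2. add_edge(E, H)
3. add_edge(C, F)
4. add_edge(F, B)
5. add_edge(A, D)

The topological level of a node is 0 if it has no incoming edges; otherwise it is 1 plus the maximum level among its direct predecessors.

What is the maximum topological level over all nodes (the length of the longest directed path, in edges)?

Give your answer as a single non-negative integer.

Answer: 2

Derivation:
Op 1: add_edge(A, G). Edges now: 1
Op 2: add_edge(E, H). Edges now: 2
Op 3: add_edge(C, F). Edges now: 3
Op 4: add_edge(F, B). Edges now: 4
Op 5: add_edge(A, D). Edges now: 5
Compute levels (Kahn BFS):
  sources (in-degree 0): A, C, E
  process A: level=0
    A->D: in-degree(D)=0, level(D)=1, enqueue
    A->G: in-degree(G)=0, level(G)=1, enqueue
  process C: level=0
    C->F: in-degree(F)=0, level(F)=1, enqueue
  process E: level=0
    E->H: in-degree(H)=0, level(H)=1, enqueue
  process D: level=1
  process G: level=1
  process F: level=1
    F->B: in-degree(B)=0, level(B)=2, enqueue
  process H: level=1
  process B: level=2
All levels: A:0, B:2, C:0, D:1, E:0, F:1, G:1, H:1
max level = 2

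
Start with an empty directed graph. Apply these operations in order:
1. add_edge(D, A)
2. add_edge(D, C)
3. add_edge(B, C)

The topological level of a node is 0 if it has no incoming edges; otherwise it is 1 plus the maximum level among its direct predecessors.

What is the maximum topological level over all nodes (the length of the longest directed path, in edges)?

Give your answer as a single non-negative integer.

Answer: 1

Derivation:
Op 1: add_edge(D, A). Edges now: 1
Op 2: add_edge(D, C). Edges now: 2
Op 3: add_edge(B, C). Edges now: 3
Compute levels (Kahn BFS):
  sources (in-degree 0): B, D
  process B: level=0
    B->C: in-degree(C)=1, level(C)>=1
  process D: level=0
    D->A: in-degree(A)=0, level(A)=1, enqueue
    D->C: in-degree(C)=0, level(C)=1, enqueue
  process A: level=1
  process C: level=1
All levels: A:1, B:0, C:1, D:0
max level = 1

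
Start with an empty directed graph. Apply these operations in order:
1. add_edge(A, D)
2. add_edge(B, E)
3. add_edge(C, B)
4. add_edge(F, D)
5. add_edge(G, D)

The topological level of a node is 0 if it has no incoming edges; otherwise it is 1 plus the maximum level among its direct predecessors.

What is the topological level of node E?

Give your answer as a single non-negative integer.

Op 1: add_edge(A, D). Edges now: 1
Op 2: add_edge(B, E). Edges now: 2
Op 3: add_edge(C, B). Edges now: 3
Op 4: add_edge(F, D). Edges now: 4
Op 5: add_edge(G, D). Edges now: 5
Compute levels (Kahn BFS):
  sources (in-degree 0): A, C, F, G
  process A: level=0
    A->D: in-degree(D)=2, level(D)>=1
  process C: level=0
    C->B: in-degree(B)=0, level(B)=1, enqueue
  process F: level=0
    F->D: in-degree(D)=1, level(D)>=1
  process G: level=0
    G->D: in-degree(D)=0, level(D)=1, enqueue
  process B: level=1
    B->E: in-degree(E)=0, level(E)=2, enqueue
  process D: level=1
  process E: level=2
All levels: A:0, B:1, C:0, D:1, E:2, F:0, G:0
level(E) = 2

Answer: 2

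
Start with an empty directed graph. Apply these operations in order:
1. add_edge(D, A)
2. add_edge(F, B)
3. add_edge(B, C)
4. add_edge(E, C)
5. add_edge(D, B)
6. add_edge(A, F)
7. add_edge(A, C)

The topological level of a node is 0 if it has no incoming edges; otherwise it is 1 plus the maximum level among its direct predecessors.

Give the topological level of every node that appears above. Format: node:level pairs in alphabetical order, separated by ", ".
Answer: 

Answer: A:1, B:3, C:4, D:0, E:0, F:2

Derivation:
Op 1: add_edge(D, A). Edges now: 1
Op 2: add_edge(F, B). Edges now: 2
Op 3: add_edge(B, C). Edges now: 3
Op 4: add_edge(E, C). Edges now: 4
Op 5: add_edge(D, B). Edges now: 5
Op 6: add_edge(A, F). Edges now: 6
Op 7: add_edge(A, C). Edges now: 7
Compute levels (Kahn BFS):
  sources (in-degree 0): D, E
  process D: level=0
    D->A: in-degree(A)=0, level(A)=1, enqueue
    D->B: in-degree(B)=1, level(B)>=1
  process E: level=0
    E->C: in-degree(C)=2, level(C)>=1
  process A: level=1
    A->C: in-degree(C)=1, level(C)>=2
    A->F: in-degree(F)=0, level(F)=2, enqueue
  process F: level=2
    F->B: in-degree(B)=0, level(B)=3, enqueue
  process B: level=3
    B->C: in-degree(C)=0, level(C)=4, enqueue
  process C: level=4
All levels: A:1, B:3, C:4, D:0, E:0, F:2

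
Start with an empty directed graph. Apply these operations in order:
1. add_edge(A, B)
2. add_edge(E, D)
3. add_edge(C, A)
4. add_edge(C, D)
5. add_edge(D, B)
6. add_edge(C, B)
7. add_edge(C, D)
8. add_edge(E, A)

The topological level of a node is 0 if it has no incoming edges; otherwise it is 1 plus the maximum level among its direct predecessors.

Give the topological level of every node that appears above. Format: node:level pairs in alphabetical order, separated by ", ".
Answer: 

Answer: A:1, B:2, C:0, D:1, E:0

Derivation:
Op 1: add_edge(A, B). Edges now: 1
Op 2: add_edge(E, D). Edges now: 2
Op 3: add_edge(C, A). Edges now: 3
Op 4: add_edge(C, D). Edges now: 4
Op 5: add_edge(D, B). Edges now: 5
Op 6: add_edge(C, B). Edges now: 6
Op 7: add_edge(C, D) (duplicate, no change). Edges now: 6
Op 8: add_edge(E, A). Edges now: 7
Compute levels (Kahn BFS):
  sources (in-degree 0): C, E
  process C: level=0
    C->A: in-degree(A)=1, level(A)>=1
    C->B: in-degree(B)=2, level(B)>=1
    C->D: in-degree(D)=1, level(D)>=1
  process E: level=0
    E->A: in-degree(A)=0, level(A)=1, enqueue
    E->D: in-degree(D)=0, level(D)=1, enqueue
  process A: level=1
    A->B: in-degree(B)=1, level(B)>=2
  process D: level=1
    D->B: in-degree(B)=0, level(B)=2, enqueue
  process B: level=2
All levels: A:1, B:2, C:0, D:1, E:0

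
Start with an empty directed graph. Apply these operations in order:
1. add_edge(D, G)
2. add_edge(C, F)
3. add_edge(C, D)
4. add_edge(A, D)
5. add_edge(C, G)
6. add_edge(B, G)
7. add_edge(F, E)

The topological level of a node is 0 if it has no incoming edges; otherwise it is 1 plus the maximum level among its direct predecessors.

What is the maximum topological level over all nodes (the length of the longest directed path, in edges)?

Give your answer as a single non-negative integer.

Op 1: add_edge(D, G). Edges now: 1
Op 2: add_edge(C, F). Edges now: 2
Op 3: add_edge(C, D). Edges now: 3
Op 4: add_edge(A, D). Edges now: 4
Op 5: add_edge(C, G). Edges now: 5
Op 6: add_edge(B, G). Edges now: 6
Op 7: add_edge(F, E). Edges now: 7
Compute levels (Kahn BFS):
  sources (in-degree 0): A, B, C
  process A: level=0
    A->D: in-degree(D)=1, level(D)>=1
  process B: level=0
    B->G: in-degree(G)=2, level(G)>=1
  process C: level=0
    C->D: in-degree(D)=0, level(D)=1, enqueue
    C->F: in-degree(F)=0, level(F)=1, enqueue
    C->G: in-degree(G)=1, level(G)>=1
  process D: level=1
    D->G: in-degree(G)=0, level(G)=2, enqueue
  process F: level=1
    F->E: in-degree(E)=0, level(E)=2, enqueue
  process G: level=2
  process E: level=2
All levels: A:0, B:0, C:0, D:1, E:2, F:1, G:2
max level = 2

Answer: 2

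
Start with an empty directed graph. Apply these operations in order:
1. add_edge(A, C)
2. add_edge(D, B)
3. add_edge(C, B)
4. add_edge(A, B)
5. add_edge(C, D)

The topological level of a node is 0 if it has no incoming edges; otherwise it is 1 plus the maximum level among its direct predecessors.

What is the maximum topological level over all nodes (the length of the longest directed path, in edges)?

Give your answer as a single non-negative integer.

Op 1: add_edge(A, C). Edges now: 1
Op 2: add_edge(D, B). Edges now: 2
Op 3: add_edge(C, B). Edges now: 3
Op 4: add_edge(A, B). Edges now: 4
Op 5: add_edge(C, D). Edges now: 5
Compute levels (Kahn BFS):
  sources (in-degree 0): A
  process A: level=0
    A->B: in-degree(B)=2, level(B)>=1
    A->C: in-degree(C)=0, level(C)=1, enqueue
  process C: level=1
    C->B: in-degree(B)=1, level(B)>=2
    C->D: in-degree(D)=0, level(D)=2, enqueue
  process D: level=2
    D->B: in-degree(B)=0, level(B)=3, enqueue
  process B: level=3
All levels: A:0, B:3, C:1, D:2
max level = 3

Answer: 3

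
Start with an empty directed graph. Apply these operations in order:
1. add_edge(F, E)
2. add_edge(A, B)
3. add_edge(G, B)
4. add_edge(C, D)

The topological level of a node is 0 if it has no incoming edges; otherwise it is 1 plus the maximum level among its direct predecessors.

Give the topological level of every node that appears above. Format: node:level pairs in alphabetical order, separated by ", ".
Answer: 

Answer: A:0, B:1, C:0, D:1, E:1, F:0, G:0

Derivation:
Op 1: add_edge(F, E). Edges now: 1
Op 2: add_edge(A, B). Edges now: 2
Op 3: add_edge(G, B). Edges now: 3
Op 4: add_edge(C, D). Edges now: 4
Compute levels (Kahn BFS):
  sources (in-degree 0): A, C, F, G
  process A: level=0
    A->B: in-degree(B)=1, level(B)>=1
  process C: level=0
    C->D: in-degree(D)=0, level(D)=1, enqueue
  process F: level=0
    F->E: in-degree(E)=0, level(E)=1, enqueue
  process G: level=0
    G->B: in-degree(B)=0, level(B)=1, enqueue
  process D: level=1
  process E: level=1
  process B: level=1
All levels: A:0, B:1, C:0, D:1, E:1, F:0, G:0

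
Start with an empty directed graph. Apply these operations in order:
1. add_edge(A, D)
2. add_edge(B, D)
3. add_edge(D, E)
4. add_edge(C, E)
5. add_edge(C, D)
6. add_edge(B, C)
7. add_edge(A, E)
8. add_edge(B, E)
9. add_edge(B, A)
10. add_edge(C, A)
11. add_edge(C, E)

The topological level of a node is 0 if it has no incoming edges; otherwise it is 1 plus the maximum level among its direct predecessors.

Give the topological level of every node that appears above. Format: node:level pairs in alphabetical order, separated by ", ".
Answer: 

Answer: A:2, B:0, C:1, D:3, E:4

Derivation:
Op 1: add_edge(A, D). Edges now: 1
Op 2: add_edge(B, D). Edges now: 2
Op 3: add_edge(D, E). Edges now: 3
Op 4: add_edge(C, E). Edges now: 4
Op 5: add_edge(C, D). Edges now: 5
Op 6: add_edge(B, C). Edges now: 6
Op 7: add_edge(A, E). Edges now: 7
Op 8: add_edge(B, E). Edges now: 8
Op 9: add_edge(B, A). Edges now: 9
Op 10: add_edge(C, A). Edges now: 10
Op 11: add_edge(C, E) (duplicate, no change). Edges now: 10
Compute levels (Kahn BFS):
  sources (in-degree 0): B
  process B: level=0
    B->A: in-degree(A)=1, level(A)>=1
    B->C: in-degree(C)=0, level(C)=1, enqueue
    B->D: in-degree(D)=2, level(D)>=1
    B->E: in-degree(E)=3, level(E)>=1
  process C: level=1
    C->A: in-degree(A)=0, level(A)=2, enqueue
    C->D: in-degree(D)=1, level(D)>=2
    C->E: in-degree(E)=2, level(E)>=2
  process A: level=2
    A->D: in-degree(D)=0, level(D)=3, enqueue
    A->E: in-degree(E)=1, level(E)>=3
  process D: level=3
    D->E: in-degree(E)=0, level(E)=4, enqueue
  process E: level=4
All levels: A:2, B:0, C:1, D:3, E:4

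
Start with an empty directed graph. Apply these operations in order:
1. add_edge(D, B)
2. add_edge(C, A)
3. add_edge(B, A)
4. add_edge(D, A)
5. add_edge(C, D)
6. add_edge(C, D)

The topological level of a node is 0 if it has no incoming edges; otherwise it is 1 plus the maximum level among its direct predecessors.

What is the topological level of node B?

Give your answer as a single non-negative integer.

Answer: 2

Derivation:
Op 1: add_edge(D, B). Edges now: 1
Op 2: add_edge(C, A). Edges now: 2
Op 3: add_edge(B, A). Edges now: 3
Op 4: add_edge(D, A). Edges now: 4
Op 5: add_edge(C, D). Edges now: 5
Op 6: add_edge(C, D) (duplicate, no change). Edges now: 5
Compute levels (Kahn BFS):
  sources (in-degree 0): C
  process C: level=0
    C->A: in-degree(A)=2, level(A)>=1
    C->D: in-degree(D)=0, level(D)=1, enqueue
  process D: level=1
    D->A: in-degree(A)=1, level(A)>=2
    D->B: in-degree(B)=0, level(B)=2, enqueue
  process B: level=2
    B->A: in-degree(A)=0, level(A)=3, enqueue
  process A: level=3
All levels: A:3, B:2, C:0, D:1
level(B) = 2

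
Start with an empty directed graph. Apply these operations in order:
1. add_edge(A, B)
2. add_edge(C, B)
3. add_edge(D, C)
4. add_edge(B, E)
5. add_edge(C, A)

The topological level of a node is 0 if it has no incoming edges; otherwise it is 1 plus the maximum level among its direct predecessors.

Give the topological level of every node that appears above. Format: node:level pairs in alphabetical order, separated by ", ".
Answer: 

Op 1: add_edge(A, B). Edges now: 1
Op 2: add_edge(C, B). Edges now: 2
Op 3: add_edge(D, C). Edges now: 3
Op 4: add_edge(B, E). Edges now: 4
Op 5: add_edge(C, A). Edges now: 5
Compute levels (Kahn BFS):
  sources (in-degree 0): D
  process D: level=0
    D->C: in-degree(C)=0, level(C)=1, enqueue
  process C: level=1
    C->A: in-degree(A)=0, level(A)=2, enqueue
    C->B: in-degree(B)=1, level(B)>=2
  process A: level=2
    A->B: in-degree(B)=0, level(B)=3, enqueue
  process B: level=3
    B->E: in-degree(E)=0, level(E)=4, enqueue
  process E: level=4
All levels: A:2, B:3, C:1, D:0, E:4

Answer: A:2, B:3, C:1, D:0, E:4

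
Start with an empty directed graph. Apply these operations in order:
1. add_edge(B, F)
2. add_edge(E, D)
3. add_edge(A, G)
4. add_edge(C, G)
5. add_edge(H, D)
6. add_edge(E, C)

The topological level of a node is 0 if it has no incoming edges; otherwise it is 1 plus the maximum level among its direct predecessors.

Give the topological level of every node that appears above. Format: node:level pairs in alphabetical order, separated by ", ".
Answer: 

Op 1: add_edge(B, F). Edges now: 1
Op 2: add_edge(E, D). Edges now: 2
Op 3: add_edge(A, G). Edges now: 3
Op 4: add_edge(C, G). Edges now: 4
Op 5: add_edge(H, D). Edges now: 5
Op 6: add_edge(E, C). Edges now: 6
Compute levels (Kahn BFS):
  sources (in-degree 0): A, B, E, H
  process A: level=0
    A->G: in-degree(G)=1, level(G)>=1
  process B: level=0
    B->F: in-degree(F)=0, level(F)=1, enqueue
  process E: level=0
    E->C: in-degree(C)=0, level(C)=1, enqueue
    E->D: in-degree(D)=1, level(D)>=1
  process H: level=0
    H->D: in-degree(D)=0, level(D)=1, enqueue
  process F: level=1
  process C: level=1
    C->G: in-degree(G)=0, level(G)=2, enqueue
  process D: level=1
  process G: level=2
All levels: A:0, B:0, C:1, D:1, E:0, F:1, G:2, H:0

Answer: A:0, B:0, C:1, D:1, E:0, F:1, G:2, H:0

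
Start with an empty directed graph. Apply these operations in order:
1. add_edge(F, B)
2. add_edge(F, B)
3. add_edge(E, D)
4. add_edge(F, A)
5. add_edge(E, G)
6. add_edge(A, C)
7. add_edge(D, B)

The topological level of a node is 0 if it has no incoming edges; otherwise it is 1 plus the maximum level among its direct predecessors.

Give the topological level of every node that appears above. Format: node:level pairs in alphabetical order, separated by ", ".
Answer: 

Answer: A:1, B:2, C:2, D:1, E:0, F:0, G:1

Derivation:
Op 1: add_edge(F, B). Edges now: 1
Op 2: add_edge(F, B) (duplicate, no change). Edges now: 1
Op 3: add_edge(E, D). Edges now: 2
Op 4: add_edge(F, A). Edges now: 3
Op 5: add_edge(E, G). Edges now: 4
Op 6: add_edge(A, C). Edges now: 5
Op 7: add_edge(D, B). Edges now: 6
Compute levels (Kahn BFS):
  sources (in-degree 0): E, F
  process E: level=0
    E->D: in-degree(D)=0, level(D)=1, enqueue
    E->G: in-degree(G)=0, level(G)=1, enqueue
  process F: level=0
    F->A: in-degree(A)=0, level(A)=1, enqueue
    F->B: in-degree(B)=1, level(B)>=1
  process D: level=1
    D->B: in-degree(B)=0, level(B)=2, enqueue
  process G: level=1
  process A: level=1
    A->C: in-degree(C)=0, level(C)=2, enqueue
  process B: level=2
  process C: level=2
All levels: A:1, B:2, C:2, D:1, E:0, F:0, G:1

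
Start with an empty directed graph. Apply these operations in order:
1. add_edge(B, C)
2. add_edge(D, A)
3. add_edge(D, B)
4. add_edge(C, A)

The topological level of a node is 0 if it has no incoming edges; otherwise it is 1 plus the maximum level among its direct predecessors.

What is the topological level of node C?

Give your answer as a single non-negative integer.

Op 1: add_edge(B, C). Edges now: 1
Op 2: add_edge(D, A). Edges now: 2
Op 3: add_edge(D, B). Edges now: 3
Op 4: add_edge(C, A). Edges now: 4
Compute levels (Kahn BFS):
  sources (in-degree 0): D
  process D: level=0
    D->A: in-degree(A)=1, level(A)>=1
    D->B: in-degree(B)=0, level(B)=1, enqueue
  process B: level=1
    B->C: in-degree(C)=0, level(C)=2, enqueue
  process C: level=2
    C->A: in-degree(A)=0, level(A)=3, enqueue
  process A: level=3
All levels: A:3, B:1, C:2, D:0
level(C) = 2

Answer: 2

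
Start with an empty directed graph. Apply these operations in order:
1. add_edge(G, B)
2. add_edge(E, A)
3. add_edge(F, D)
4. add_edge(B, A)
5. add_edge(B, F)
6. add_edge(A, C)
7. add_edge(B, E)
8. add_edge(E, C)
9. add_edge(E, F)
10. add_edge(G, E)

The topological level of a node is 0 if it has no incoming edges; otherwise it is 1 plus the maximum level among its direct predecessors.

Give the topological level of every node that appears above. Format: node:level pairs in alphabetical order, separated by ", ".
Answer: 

Op 1: add_edge(G, B). Edges now: 1
Op 2: add_edge(E, A). Edges now: 2
Op 3: add_edge(F, D). Edges now: 3
Op 4: add_edge(B, A). Edges now: 4
Op 5: add_edge(B, F). Edges now: 5
Op 6: add_edge(A, C). Edges now: 6
Op 7: add_edge(B, E). Edges now: 7
Op 8: add_edge(E, C). Edges now: 8
Op 9: add_edge(E, F). Edges now: 9
Op 10: add_edge(G, E). Edges now: 10
Compute levels (Kahn BFS):
  sources (in-degree 0): G
  process G: level=0
    G->B: in-degree(B)=0, level(B)=1, enqueue
    G->E: in-degree(E)=1, level(E)>=1
  process B: level=1
    B->A: in-degree(A)=1, level(A)>=2
    B->E: in-degree(E)=0, level(E)=2, enqueue
    B->F: in-degree(F)=1, level(F)>=2
  process E: level=2
    E->A: in-degree(A)=0, level(A)=3, enqueue
    E->C: in-degree(C)=1, level(C)>=3
    E->F: in-degree(F)=0, level(F)=3, enqueue
  process A: level=3
    A->C: in-degree(C)=0, level(C)=4, enqueue
  process F: level=3
    F->D: in-degree(D)=0, level(D)=4, enqueue
  process C: level=4
  process D: level=4
All levels: A:3, B:1, C:4, D:4, E:2, F:3, G:0

Answer: A:3, B:1, C:4, D:4, E:2, F:3, G:0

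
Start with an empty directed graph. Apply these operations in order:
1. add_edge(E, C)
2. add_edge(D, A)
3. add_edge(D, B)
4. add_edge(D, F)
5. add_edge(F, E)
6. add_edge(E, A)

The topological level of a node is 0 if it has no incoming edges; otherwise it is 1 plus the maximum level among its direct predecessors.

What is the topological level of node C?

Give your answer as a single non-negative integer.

Op 1: add_edge(E, C). Edges now: 1
Op 2: add_edge(D, A). Edges now: 2
Op 3: add_edge(D, B). Edges now: 3
Op 4: add_edge(D, F). Edges now: 4
Op 5: add_edge(F, E). Edges now: 5
Op 6: add_edge(E, A). Edges now: 6
Compute levels (Kahn BFS):
  sources (in-degree 0): D
  process D: level=0
    D->A: in-degree(A)=1, level(A)>=1
    D->B: in-degree(B)=0, level(B)=1, enqueue
    D->F: in-degree(F)=0, level(F)=1, enqueue
  process B: level=1
  process F: level=1
    F->E: in-degree(E)=0, level(E)=2, enqueue
  process E: level=2
    E->A: in-degree(A)=0, level(A)=3, enqueue
    E->C: in-degree(C)=0, level(C)=3, enqueue
  process A: level=3
  process C: level=3
All levels: A:3, B:1, C:3, D:0, E:2, F:1
level(C) = 3

Answer: 3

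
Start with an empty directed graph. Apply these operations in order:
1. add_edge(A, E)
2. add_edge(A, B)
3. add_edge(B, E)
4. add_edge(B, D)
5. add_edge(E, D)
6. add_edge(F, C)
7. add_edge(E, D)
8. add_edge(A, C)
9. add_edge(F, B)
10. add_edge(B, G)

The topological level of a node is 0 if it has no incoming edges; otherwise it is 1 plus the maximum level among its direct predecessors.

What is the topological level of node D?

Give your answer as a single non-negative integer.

Op 1: add_edge(A, E). Edges now: 1
Op 2: add_edge(A, B). Edges now: 2
Op 3: add_edge(B, E). Edges now: 3
Op 4: add_edge(B, D). Edges now: 4
Op 5: add_edge(E, D). Edges now: 5
Op 6: add_edge(F, C). Edges now: 6
Op 7: add_edge(E, D) (duplicate, no change). Edges now: 6
Op 8: add_edge(A, C). Edges now: 7
Op 9: add_edge(F, B). Edges now: 8
Op 10: add_edge(B, G). Edges now: 9
Compute levels (Kahn BFS):
  sources (in-degree 0): A, F
  process A: level=0
    A->B: in-degree(B)=1, level(B)>=1
    A->C: in-degree(C)=1, level(C)>=1
    A->E: in-degree(E)=1, level(E)>=1
  process F: level=0
    F->B: in-degree(B)=0, level(B)=1, enqueue
    F->C: in-degree(C)=0, level(C)=1, enqueue
  process B: level=1
    B->D: in-degree(D)=1, level(D)>=2
    B->E: in-degree(E)=0, level(E)=2, enqueue
    B->G: in-degree(G)=0, level(G)=2, enqueue
  process C: level=1
  process E: level=2
    E->D: in-degree(D)=0, level(D)=3, enqueue
  process G: level=2
  process D: level=3
All levels: A:0, B:1, C:1, D:3, E:2, F:0, G:2
level(D) = 3

Answer: 3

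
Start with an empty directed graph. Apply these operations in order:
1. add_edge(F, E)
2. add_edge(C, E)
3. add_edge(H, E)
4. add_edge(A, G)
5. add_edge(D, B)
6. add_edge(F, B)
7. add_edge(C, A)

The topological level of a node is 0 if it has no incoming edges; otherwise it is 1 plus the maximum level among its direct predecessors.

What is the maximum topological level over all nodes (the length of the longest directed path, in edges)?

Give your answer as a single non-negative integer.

Op 1: add_edge(F, E). Edges now: 1
Op 2: add_edge(C, E). Edges now: 2
Op 3: add_edge(H, E). Edges now: 3
Op 4: add_edge(A, G). Edges now: 4
Op 5: add_edge(D, B). Edges now: 5
Op 6: add_edge(F, B). Edges now: 6
Op 7: add_edge(C, A). Edges now: 7
Compute levels (Kahn BFS):
  sources (in-degree 0): C, D, F, H
  process C: level=0
    C->A: in-degree(A)=0, level(A)=1, enqueue
    C->E: in-degree(E)=2, level(E)>=1
  process D: level=0
    D->B: in-degree(B)=1, level(B)>=1
  process F: level=0
    F->B: in-degree(B)=0, level(B)=1, enqueue
    F->E: in-degree(E)=1, level(E)>=1
  process H: level=0
    H->E: in-degree(E)=0, level(E)=1, enqueue
  process A: level=1
    A->G: in-degree(G)=0, level(G)=2, enqueue
  process B: level=1
  process E: level=1
  process G: level=2
All levels: A:1, B:1, C:0, D:0, E:1, F:0, G:2, H:0
max level = 2

Answer: 2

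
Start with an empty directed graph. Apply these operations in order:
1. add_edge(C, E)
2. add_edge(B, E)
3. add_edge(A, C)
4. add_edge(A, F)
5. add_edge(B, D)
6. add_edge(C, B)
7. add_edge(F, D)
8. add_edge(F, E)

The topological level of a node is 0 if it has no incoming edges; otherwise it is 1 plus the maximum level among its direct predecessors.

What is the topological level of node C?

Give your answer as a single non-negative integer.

Op 1: add_edge(C, E). Edges now: 1
Op 2: add_edge(B, E). Edges now: 2
Op 3: add_edge(A, C). Edges now: 3
Op 4: add_edge(A, F). Edges now: 4
Op 5: add_edge(B, D). Edges now: 5
Op 6: add_edge(C, B). Edges now: 6
Op 7: add_edge(F, D). Edges now: 7
Op 8: add_edge(F, E). Edges now: 8
Compute levels (Kahn BFS):
  sources (in-degree 0): A
  process A: level=0
    A->C: in-degree(C)=0, level(C)=1, enqueue
    A->F: in-degree(F)=0, level(F)=1, enqueue
  process C: level=1
    C->B: in-degree(B)=0, level(B)=2, enqueue
    C->E: in-degree(E)=2, level(E)>=2
  process F: level=1
    F->D: in-degree(D)=1, level(D)>=2
    F->E: in-degree(E)=1, level(E)>=2
  process B: level=2
    B->D: in-degree(D)=0, level(D)=3, enqueue
    B->E: in-degree(E)=0, level(E)=3, enqueue
  process D: level=3
  process E: level=3
All levels: A:0, B:2, C:1, D:3, E:3, F:1
level(C) = 1

Answer: 1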